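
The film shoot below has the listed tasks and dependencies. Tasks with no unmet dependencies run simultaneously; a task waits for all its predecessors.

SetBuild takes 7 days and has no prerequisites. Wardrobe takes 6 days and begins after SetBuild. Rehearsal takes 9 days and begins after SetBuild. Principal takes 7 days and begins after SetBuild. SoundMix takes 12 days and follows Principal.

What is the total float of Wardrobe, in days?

SetBuild→Principal→SoundMix = 7+7+12 = 26 sets the makespan at 26 days.
Longest path through Wardrobe: 13 days (earliest finish 13, latest finish 26).
Slack of Wardrobe = 20 − 7 = 13 days.

13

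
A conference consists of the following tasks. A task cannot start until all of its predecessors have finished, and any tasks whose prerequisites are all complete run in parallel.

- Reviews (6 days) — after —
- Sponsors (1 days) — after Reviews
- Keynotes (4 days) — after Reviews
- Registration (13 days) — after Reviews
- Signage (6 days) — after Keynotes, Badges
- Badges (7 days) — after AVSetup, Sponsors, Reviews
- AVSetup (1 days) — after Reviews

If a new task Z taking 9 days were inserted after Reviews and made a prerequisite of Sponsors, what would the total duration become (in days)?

29

Originally the plan takes 20 days.
With Z inserted, Sponsors now waits for max(Reviews, Z).
New critical path: Reviews→Z→Sponsors→Badges→Signage = 6+9+1+7+6 = 29 ⇒ 29 days.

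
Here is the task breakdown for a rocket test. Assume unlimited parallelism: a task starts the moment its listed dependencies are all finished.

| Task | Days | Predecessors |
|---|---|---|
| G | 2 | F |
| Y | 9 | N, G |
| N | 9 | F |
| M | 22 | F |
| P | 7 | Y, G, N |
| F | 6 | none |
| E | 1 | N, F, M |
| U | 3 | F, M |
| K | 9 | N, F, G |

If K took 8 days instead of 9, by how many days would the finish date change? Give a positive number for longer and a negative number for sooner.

0

Actual critical path: F→N→Y→P = 6+9+9+7 = 31 ⇒ 31 days.
K is off the critical path — its longest chain is 24 days, giving 7 of slack.
That remains the longest chain; total 31 days.
Change in finish: 31 − 31 = +0 days.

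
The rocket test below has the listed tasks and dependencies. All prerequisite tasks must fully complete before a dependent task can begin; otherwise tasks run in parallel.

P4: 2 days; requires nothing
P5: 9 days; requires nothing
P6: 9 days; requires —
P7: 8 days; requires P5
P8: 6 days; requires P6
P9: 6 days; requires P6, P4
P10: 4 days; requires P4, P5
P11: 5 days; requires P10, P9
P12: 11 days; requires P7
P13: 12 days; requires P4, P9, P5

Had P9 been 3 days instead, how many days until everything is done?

As given, the longest chain is P5→P7→P12 = 9+8+11 = 28, so the finish is 28 days.
The longest path through P9 is only 27 days, so P9 has float 1.
The critical path is still P5→P7→P12; finish is now 28 days.

28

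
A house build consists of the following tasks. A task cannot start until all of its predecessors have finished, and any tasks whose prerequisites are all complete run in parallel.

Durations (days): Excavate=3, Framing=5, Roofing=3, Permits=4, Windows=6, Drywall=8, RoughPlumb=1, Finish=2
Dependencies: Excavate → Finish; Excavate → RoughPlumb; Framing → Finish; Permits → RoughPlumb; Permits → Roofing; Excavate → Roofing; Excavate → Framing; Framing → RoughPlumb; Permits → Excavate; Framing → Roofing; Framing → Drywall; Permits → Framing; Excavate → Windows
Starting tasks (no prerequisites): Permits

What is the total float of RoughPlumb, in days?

Critical path: Permits→Excavate→Framing→Drywall = 4+3+5+8 = 20, so the finish is 20 days.
The longest chain containing RoughPlumb totals 13 days.
Float = 20 − 13 = 7.

7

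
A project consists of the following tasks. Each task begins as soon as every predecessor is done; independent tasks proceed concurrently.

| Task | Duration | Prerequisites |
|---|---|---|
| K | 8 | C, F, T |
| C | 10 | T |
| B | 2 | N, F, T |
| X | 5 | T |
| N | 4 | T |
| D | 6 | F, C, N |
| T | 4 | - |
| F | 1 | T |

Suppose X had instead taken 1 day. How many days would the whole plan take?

22

Critical path before the change: T→C→K = 4+10+8 = 22 giving 22 days.
X has 13 days of float (longest path through it is 9).
That remains the longest chain; total 22 days.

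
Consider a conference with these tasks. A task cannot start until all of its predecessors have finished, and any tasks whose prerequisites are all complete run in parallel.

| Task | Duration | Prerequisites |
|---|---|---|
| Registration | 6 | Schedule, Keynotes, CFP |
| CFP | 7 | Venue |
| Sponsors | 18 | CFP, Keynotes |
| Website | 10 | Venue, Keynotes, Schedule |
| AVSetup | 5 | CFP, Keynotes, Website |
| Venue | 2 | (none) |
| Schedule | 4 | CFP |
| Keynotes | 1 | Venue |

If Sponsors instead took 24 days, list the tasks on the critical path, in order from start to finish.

Venue, CFP, Sponsors

Baseline: Venue→CFP→Schedule→Website→AVSetup = 2+7+4+10+5 = 28 → 28 days.
Sponsors is off the critical path — its longest chain is 27 days, giving 1 of slack.
Now Venue→CFP→Sponsors = 2+7+24 = 33 is longest, so the finish becomes 33 days.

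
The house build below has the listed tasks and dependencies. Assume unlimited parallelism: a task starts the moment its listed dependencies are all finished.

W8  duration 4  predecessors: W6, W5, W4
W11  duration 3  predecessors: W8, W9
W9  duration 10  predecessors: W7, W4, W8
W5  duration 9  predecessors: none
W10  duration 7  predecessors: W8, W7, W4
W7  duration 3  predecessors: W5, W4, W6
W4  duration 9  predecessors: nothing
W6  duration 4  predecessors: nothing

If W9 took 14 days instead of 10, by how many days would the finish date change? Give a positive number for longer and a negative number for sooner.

4

The binding path is W4→W8→W9→W11 = 9+4+10+3 = 26; finish at 26 days.
W9 lies on that path, so at 14 days the path becomes 30 days.
That remains the longest chain; total 30 days.
Change in finish: 30 − 26 = +4 days.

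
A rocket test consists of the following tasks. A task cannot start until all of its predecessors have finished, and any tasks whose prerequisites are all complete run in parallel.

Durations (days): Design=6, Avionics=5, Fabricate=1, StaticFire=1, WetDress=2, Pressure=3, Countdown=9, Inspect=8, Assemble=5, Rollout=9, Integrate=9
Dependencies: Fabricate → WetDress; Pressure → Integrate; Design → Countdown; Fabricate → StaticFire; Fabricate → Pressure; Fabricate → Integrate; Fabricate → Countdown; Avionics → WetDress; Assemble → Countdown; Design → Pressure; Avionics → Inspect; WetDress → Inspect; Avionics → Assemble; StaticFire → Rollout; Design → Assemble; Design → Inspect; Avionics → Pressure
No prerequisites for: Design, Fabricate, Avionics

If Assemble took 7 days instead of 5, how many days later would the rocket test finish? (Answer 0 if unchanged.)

Actual critical path: Design→Assemble→Countdown = 6+5+9 = 20 ⇒ 20 days.
Assemble is on the critical path; changing it to 7 makes that path 22 days.
The critical path is still Design→Assemble→Countdown; finish is now 22 days.
Change in finish: 22 − 20 = +2 days.

2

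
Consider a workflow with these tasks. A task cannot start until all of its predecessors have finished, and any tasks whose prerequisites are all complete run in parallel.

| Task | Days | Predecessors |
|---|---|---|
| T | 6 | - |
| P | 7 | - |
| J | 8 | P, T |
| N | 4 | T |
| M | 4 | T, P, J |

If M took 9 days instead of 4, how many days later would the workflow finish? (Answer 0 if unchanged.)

5

Critical path before the change: P→J→M = 7+8+4 = 19 giving 19 days.
M is on the critical path; changing it to 9 makes that path 24 days.
That remains the longest chain; total 24 days.
Change in finish: 24 − 19 = +5 days.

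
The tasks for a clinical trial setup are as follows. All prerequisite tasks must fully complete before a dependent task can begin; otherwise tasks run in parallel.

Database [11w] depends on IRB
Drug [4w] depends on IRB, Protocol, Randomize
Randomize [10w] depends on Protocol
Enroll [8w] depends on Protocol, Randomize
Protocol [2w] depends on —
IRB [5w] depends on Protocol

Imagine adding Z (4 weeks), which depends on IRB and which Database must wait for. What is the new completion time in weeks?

Originally the project takes 20 weeks.
With Z inserted, Database now waits for max(IRB, Z).
New critical path: Protocol→IRB→Z→Database = 2+5+4+11 = 22 ⇒ 22 weeks.

22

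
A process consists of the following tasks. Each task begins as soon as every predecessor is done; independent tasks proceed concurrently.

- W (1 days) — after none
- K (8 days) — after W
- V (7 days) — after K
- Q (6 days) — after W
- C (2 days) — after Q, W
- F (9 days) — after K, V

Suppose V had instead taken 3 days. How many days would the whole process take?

Actual critical path: W→K→V→F = 1+8+7+9 = 25 ⇒ 25 days.
V is on the critical path; changing it to 3 makes that path 21 days.
That remains the longest chain; total 21 days.

21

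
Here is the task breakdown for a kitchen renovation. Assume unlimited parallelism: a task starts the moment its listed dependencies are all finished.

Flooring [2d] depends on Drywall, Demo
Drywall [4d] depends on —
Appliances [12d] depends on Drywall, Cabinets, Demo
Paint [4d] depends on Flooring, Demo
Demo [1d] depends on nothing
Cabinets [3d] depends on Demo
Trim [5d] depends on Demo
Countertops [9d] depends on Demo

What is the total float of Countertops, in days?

6

The longest chain is Demo→Cabinets→Appliances = 1+3+12 = 16; overall finish 16 days.
Longest path through Countertops: 10 days (earliest finish 10, latest finish 16).
Float = 16 − 10 = 6.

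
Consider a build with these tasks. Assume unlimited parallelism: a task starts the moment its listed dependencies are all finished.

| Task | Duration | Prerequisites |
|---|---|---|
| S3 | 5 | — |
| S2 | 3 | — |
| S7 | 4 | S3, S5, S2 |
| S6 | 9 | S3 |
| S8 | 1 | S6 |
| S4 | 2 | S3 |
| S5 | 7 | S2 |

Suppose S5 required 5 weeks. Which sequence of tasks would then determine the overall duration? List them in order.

The binding path is S3→S6→S8 = 5+9+1 = 15; finish at 15 weeks.
S5 is off the critical path — its longest chain is 14 weeks, giving 1 of slack.
The critical path is still S3→S6→S8; finish is now 15 weeks.

S3, S6, S8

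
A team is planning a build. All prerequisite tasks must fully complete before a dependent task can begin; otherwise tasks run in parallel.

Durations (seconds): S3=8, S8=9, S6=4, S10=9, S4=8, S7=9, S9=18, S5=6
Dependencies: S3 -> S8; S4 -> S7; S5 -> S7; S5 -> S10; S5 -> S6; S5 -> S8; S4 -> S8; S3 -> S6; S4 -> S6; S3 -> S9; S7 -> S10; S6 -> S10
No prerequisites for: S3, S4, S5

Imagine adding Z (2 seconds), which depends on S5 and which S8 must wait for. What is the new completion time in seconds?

Originally the build takes 26 seconds.
With Z inserted, S8 now waits for max(S4, S5, S3, Z).
New critical path: S3→S9 = 8+18 = 26 ⇒ 26 seconds.

26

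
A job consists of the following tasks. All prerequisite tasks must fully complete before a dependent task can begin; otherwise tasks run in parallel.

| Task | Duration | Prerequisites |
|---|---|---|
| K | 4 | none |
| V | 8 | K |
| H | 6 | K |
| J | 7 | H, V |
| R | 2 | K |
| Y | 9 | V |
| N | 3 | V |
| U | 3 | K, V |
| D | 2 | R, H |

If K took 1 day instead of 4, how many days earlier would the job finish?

As given, the longest chain is K→V→Y = 4+8+9 = 21, so the finish is 21 days.
K lies on that path, so at 1 day the path becomes 18 days.
That remains the longest chain; total 18 days.
Change in finish: 18 − 21 = -3 days.

3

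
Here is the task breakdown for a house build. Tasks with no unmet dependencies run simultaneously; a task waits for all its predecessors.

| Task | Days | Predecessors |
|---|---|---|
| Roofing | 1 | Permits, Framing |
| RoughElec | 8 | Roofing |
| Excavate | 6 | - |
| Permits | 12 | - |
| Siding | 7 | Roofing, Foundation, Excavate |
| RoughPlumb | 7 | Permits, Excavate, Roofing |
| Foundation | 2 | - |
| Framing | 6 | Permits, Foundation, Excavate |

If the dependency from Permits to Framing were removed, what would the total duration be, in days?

21

With the dependency in place, Permits→Framing→Roofing→RoughElec = 12+6+1+8 = 27 sets the finish at 27 days.
Without Permits→Framing, Framing's earliest start moves from 12 to 6.
The longest chain is now Permits→Roofing→RoughElec = 12+1+8 = 21, so the schedule takes 21 days.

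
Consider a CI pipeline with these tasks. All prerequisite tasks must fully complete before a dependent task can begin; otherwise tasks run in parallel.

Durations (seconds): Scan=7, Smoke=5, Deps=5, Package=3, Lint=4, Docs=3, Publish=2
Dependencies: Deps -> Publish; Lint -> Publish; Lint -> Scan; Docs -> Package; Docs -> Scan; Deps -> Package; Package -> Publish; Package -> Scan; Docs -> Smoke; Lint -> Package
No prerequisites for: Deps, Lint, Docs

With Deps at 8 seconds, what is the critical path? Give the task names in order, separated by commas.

Baseline: Deps→Package→Scan = 5+3+7 = 15 → 15 seconds.
Since Deps is critical, the +3 change carries straight to that chain (now 18 seconds).
No other chain overtakes it, so the finish is 18 seconds.

Deps, Package, Scan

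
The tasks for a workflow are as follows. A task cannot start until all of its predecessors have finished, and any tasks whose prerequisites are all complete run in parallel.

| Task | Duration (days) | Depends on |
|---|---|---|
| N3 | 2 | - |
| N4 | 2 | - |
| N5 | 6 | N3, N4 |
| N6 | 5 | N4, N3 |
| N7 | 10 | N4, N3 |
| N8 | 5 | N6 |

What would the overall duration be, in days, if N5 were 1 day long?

12

The binding path is N3→N6→N8 = 2+5+5 = 12; finish at 12 days.
The longest path through N5 is only 8 days, so N5 has float 4.
That remains the longest chain; total 12 days.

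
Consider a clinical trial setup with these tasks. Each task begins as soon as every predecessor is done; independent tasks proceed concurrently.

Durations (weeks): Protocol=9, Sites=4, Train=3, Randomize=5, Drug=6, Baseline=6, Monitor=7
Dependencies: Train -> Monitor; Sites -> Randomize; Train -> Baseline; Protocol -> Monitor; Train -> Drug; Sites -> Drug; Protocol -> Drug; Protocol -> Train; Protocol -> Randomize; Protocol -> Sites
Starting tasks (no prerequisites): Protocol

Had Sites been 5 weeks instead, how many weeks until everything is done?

20

Critical path before the change: Protocol→Sites→Drug = 9+4+6 = 19 giving 19 weeks.
Sites is on the critical path; changing it to 5 makes that path 20 weeks.
That remains the longest chain; total 20 weeks.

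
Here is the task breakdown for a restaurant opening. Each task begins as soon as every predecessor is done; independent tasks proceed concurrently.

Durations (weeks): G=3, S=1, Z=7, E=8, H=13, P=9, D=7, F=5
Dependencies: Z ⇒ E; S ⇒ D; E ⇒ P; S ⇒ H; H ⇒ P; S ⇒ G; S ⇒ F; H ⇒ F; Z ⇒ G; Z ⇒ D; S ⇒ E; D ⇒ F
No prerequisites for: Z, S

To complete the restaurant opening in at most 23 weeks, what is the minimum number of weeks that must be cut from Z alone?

1

Current finish: 24 weeks; target: 23.
Z is on every critical path, so each week cut from Z cuts the finish by one (this holds down to a finish of 23).
Need 24 − 23 = 1 week off Z → Z becomes 6 weeks, finish becomes 23.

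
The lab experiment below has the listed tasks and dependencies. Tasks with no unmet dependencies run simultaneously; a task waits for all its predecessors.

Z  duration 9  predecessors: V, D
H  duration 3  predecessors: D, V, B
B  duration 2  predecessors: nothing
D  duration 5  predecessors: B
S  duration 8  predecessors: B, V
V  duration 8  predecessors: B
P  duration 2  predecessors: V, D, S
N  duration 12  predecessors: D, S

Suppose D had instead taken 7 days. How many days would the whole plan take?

30

The binding path is B→V→S→N = 2+8+8+12 = 30; finish at 30 days.
D has 11 days of float (longest path through it is 19).
That remains the longest chain; total 30 days.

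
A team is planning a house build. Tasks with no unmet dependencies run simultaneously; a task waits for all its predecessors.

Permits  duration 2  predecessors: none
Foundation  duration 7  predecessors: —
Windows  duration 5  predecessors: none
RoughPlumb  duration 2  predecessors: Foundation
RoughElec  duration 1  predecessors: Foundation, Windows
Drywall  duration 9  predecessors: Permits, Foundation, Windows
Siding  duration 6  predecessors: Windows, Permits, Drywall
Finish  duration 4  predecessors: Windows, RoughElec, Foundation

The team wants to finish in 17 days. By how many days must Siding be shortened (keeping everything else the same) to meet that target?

5

Current finish: 22 days; target: 17.
Siding is on every critical path, so each day cut from Siding cuts the finish by one (this holds down to a finish of 17).
Need 22 − 17 = 5 days off Siding → Siding becomes 1 day, finish becomes 17.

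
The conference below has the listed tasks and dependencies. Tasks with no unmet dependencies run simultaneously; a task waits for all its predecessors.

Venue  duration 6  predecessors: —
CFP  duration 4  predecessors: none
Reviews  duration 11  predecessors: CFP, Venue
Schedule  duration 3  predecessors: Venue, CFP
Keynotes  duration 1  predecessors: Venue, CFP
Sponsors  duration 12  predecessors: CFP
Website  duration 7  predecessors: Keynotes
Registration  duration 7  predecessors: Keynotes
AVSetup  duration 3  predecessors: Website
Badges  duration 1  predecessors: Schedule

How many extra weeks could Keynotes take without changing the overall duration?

0

Venue→Reviews = 6+11 = 17 sets the makespan at 17 weeks.
Longest path through Keynotes: 17 weeks (earliest finish 7, latest finish 7).
So Keynotes can slip 7 − 7 = 0 weeks.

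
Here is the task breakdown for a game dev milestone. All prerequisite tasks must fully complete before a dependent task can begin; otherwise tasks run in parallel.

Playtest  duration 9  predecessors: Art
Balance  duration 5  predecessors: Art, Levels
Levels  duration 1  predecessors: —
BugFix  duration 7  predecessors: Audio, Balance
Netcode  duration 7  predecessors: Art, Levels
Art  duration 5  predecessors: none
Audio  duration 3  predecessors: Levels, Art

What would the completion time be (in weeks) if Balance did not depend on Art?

15

With the dependency in place, Art→Balance→BugFix = 5+5+7 = 17 sets the finish at 17 weeks.
Without Art→Balance, Balance's earliest start moves from 5 to 1.
New critical path: Art→Audio→BugFix = 5+3+7 = 15 ⇒ 15 weeks.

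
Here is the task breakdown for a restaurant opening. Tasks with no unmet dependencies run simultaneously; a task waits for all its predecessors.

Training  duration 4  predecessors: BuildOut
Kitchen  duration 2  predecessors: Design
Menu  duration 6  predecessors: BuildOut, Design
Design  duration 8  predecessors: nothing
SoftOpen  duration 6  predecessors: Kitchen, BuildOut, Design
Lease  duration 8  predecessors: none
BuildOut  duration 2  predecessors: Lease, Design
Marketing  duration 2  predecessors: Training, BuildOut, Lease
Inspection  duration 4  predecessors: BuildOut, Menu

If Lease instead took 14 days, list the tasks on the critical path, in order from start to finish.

As given, the longest chain is Lease→BuildOut→Menu→Inspection = 8+2+6+4 = 20, so the finish is 20 days.
Lease lies on that path, so at 14 days the path becomes 26 days.
The critical path is still Lease→BuildOut→Menu→Inspection; finish is now 26 days.

Lease, BuildOut, Menu, Inspection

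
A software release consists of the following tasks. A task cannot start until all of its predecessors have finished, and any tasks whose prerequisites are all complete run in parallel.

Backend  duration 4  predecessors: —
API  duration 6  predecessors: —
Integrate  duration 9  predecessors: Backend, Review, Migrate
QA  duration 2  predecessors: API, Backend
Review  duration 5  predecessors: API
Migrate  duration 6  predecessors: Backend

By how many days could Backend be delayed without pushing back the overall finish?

1

API→Review→Integrate = 6+5+9 = 20 sets the makespan at 20 days.
Backend finishes as early as 4 and must finish by 5.
So Backend can slip 5 − 4 = 1 day.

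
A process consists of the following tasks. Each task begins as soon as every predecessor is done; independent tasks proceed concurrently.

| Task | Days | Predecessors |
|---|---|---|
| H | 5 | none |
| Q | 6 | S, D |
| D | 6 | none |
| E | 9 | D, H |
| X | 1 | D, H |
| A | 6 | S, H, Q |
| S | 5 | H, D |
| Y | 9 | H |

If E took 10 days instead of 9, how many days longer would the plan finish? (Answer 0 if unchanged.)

0

Baseline: D→S→Q→A = 6+5+6+6 = 23 → 23 days.
The longest path through E is only 15 days, so E has float 8.
No other chain overtakes it, so the finish is 23 days.
Change in finish: 23 − 23 = +0 days.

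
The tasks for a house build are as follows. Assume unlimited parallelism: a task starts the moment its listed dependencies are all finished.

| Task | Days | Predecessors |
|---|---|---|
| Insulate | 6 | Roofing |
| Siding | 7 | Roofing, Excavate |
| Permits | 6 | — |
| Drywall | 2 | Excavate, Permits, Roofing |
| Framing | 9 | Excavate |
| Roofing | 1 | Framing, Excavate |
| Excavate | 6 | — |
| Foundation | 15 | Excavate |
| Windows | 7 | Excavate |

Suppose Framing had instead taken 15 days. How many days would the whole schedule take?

Critical path before the change: Excavate→Framing→Roofing→Siding = 6+9+1+7 = 23 giving 23 days.
Framing lies on that path, so at 15 days the path becomes 29 days.
The critical path is still Excavate→Framing→Roofing→Siding; finish is now 29 days.

29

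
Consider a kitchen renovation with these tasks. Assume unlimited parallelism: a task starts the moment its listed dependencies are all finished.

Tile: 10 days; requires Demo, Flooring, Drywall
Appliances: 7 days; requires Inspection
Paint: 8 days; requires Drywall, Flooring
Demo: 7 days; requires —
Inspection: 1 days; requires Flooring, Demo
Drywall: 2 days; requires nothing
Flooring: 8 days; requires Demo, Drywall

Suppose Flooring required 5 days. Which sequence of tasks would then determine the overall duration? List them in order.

Demo, Flooring, Tile

The binding path is Demo→Flooring→Tile = 7+8+10 = 25; finish at 25 days.
Since Flooring is critical, the -3 change carries straight to that chain (now 22 days).
No other chain overtakes it, so the finish is 22 days.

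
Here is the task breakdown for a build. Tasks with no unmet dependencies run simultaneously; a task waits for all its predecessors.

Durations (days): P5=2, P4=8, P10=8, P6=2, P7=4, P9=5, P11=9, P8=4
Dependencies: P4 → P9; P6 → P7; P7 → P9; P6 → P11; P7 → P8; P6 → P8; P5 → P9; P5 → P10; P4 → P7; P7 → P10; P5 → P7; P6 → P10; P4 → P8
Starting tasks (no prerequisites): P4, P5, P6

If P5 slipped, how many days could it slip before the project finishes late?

6

P4→P7→P10 = 8+4+8 = 20 sets the makespan at 20 days.
Longest path through P5: 14 days (earliest finish 2, latest finish 8).
Slack of P5 = 6 − 0 = 6 days.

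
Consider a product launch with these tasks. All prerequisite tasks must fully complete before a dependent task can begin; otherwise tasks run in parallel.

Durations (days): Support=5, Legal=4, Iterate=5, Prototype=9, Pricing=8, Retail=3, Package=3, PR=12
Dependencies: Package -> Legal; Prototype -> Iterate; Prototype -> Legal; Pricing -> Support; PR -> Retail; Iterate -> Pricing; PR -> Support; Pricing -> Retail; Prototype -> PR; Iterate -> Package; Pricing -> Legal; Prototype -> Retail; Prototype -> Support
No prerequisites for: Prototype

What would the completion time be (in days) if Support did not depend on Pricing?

26

With the dependency in place, Prototype→Iterate→Pricing→Support = 9+5+8+5 = 27 sets the finish at 27 days.
Without Pricing→Support, Support's earliest start moves from 22 to 21.
New critical path: Prototype→Iterate→Pricing→Legal = 9+5+8+4 = 26 ⇒ 26 days.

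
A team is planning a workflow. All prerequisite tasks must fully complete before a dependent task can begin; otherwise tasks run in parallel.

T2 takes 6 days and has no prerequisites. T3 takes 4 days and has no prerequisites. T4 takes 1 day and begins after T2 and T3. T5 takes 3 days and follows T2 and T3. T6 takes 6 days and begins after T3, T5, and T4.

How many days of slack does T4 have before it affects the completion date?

2

T2→T5→T6 = 6+3+6 = 15 sets the makespan at 15 days.
The longest chain containing T4 totals 13 days.
So T4 can slip 9 − 7 = 2 days.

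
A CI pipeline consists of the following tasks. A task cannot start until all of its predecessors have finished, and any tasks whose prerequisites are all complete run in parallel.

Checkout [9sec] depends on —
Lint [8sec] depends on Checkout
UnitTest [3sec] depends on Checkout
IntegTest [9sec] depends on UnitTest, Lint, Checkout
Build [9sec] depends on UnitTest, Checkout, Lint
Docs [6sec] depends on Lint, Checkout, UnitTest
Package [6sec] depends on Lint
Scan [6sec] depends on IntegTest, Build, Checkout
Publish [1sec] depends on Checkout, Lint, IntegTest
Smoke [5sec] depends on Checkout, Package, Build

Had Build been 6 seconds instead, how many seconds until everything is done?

32

Actual critical path: Checkout→Lint→Build→Scan = 9+8+9+6 = 32 ⇒ 32 seconds.
Build is on the critical path; changing it to 6 makes that path 29 seconds.
The binding chain switches to Checkout→Lint→IntegTest→Scan = 9+8+9+6 = 32; finish 32 seconds.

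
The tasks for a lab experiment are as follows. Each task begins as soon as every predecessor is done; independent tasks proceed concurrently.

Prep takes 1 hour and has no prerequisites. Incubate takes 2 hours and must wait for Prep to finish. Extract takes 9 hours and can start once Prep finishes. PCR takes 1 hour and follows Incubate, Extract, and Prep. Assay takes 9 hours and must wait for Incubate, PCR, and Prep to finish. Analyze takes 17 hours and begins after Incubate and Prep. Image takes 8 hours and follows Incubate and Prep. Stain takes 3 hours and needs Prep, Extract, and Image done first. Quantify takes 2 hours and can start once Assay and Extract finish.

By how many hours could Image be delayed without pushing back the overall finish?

8

Critical path: Prep→Extract→PCR→Assay→Quantify = 1+9+1+9+2 = 22, so the finish is 22 hours.
Longest path through Image: 14 hours (earliest finish 11, latest finish 19).
Slack of Image = 11 − 3 = 8 hours.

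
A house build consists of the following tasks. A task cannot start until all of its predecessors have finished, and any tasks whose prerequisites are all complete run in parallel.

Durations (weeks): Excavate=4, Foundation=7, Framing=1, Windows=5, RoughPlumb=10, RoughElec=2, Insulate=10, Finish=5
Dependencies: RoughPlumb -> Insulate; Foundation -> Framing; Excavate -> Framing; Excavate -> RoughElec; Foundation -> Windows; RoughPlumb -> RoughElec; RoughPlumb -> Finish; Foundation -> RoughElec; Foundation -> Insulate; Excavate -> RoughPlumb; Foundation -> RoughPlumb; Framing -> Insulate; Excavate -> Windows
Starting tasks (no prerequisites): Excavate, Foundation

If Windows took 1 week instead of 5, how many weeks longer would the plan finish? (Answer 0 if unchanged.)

As given, the longest chain is Foundation→RoughPlumb→Insulate = 7+10+10 = 27, so the finish is 27 weeks.
Windows is off the critical path — its longest chain is 12 weeks, giving 15 of slack.
No other chain overtakes it, so the finish is 27 weeks.
Change in finish: 27 − 27 = +0 weeks.

0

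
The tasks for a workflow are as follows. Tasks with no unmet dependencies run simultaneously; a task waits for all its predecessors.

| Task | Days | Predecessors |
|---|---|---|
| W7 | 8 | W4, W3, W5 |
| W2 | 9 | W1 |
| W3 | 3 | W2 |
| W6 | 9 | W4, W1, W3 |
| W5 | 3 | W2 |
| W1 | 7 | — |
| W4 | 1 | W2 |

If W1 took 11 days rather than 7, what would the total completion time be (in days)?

32

As given, the longest chain is W1→W2→W3→W6 = 7+9+3+9 = 28, so the finish is 28 days.
Since W1 is critical, the +4 change carries straight to that chain (now 32 days).
That remains the longest chain; total 32 days.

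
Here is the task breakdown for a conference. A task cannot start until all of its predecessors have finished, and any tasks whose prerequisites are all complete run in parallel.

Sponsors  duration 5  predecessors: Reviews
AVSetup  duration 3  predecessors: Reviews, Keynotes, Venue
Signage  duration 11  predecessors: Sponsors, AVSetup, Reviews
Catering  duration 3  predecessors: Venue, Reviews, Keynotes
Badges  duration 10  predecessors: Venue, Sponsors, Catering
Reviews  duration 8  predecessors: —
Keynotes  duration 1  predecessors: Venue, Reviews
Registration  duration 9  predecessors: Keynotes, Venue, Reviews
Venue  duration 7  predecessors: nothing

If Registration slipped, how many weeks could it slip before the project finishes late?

6

Reviews→Sponsors→Signage = 8+5+11 = 24 sets the makespan at 24 weeks.
Registration finishes as early as 18 and must finish by 24.
Slack of Registration = 15 − 9 = 6 weeks.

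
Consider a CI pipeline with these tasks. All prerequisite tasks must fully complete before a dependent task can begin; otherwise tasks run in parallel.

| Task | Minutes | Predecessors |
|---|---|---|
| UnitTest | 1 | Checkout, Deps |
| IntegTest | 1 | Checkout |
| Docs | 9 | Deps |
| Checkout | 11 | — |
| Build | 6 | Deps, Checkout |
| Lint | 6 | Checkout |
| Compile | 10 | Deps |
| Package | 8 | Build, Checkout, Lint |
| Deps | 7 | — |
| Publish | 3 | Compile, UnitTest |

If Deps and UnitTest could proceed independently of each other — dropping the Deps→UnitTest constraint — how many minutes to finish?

Original critical path: Checkout→Lint→Package = 11+6+8 = 25 ⇒ 25 minutes.
Dropping Deps→UnitTest doesn't change UnitTest's earliest start (11); another predecessor still binds.
After: Checkout→Lint→Package = 11+6+8 = 25 → 25 minutes.

25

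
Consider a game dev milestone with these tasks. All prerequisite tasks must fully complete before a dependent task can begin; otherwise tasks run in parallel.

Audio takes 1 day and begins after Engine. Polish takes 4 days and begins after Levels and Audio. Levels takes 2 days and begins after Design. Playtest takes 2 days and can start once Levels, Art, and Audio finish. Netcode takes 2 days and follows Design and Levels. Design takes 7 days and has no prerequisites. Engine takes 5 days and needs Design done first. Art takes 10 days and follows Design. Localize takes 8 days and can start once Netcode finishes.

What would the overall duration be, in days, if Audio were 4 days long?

20

The binding path is Design→Art→Playtest = 7+10+2 = 19; finish at 19 days.
The longest path through Audio is only 17 days, so Audio has float 2.
Now Design→Engine→Audio→Polish = 7+5+4+4 = 20 is longest, so the finish becomes 20 days.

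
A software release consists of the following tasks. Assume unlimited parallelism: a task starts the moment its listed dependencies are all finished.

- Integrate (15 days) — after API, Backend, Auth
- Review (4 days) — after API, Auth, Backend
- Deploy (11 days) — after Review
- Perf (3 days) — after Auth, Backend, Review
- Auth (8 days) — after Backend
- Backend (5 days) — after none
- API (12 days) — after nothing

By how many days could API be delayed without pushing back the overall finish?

The longest chain is Backend→Auth→Review→Deploy = 5+8+4+11 = 28; overall finish 28 days.
Longest path through API: 27 days (earliest finish 12, latest finish 13).
Float = 28 − 27 = 1.

1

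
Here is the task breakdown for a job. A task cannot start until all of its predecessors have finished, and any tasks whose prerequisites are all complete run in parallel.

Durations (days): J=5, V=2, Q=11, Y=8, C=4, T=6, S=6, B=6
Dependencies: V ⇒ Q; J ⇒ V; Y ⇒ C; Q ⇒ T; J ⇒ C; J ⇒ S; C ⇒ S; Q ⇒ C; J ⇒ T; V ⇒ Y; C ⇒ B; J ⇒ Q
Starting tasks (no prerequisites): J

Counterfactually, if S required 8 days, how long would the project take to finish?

Critical path before the change: J→V→Q→C→S = 5+2+11+4+6 = 28 giving 28 days.
S lies on that path, so at 8 days the path becomes 30 days.
No other chain overtakes it, so the finish is 30 days.

30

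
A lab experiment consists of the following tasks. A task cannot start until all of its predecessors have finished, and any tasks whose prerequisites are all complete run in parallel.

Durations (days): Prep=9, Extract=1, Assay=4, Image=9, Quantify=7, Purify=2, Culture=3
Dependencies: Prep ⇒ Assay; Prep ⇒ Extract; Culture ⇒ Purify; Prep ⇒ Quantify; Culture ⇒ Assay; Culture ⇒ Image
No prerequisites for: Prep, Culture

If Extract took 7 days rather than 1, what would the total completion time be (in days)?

16

Critical path before the change: Prep→Quantify = 9+7 = 16 giving 16 days.
Extract is off the critical path — its longest chain is 10 days, giving 6 of slack.
Now Prep→Extract = 9+7 = 16 is longest, so the finish becomes 16 days.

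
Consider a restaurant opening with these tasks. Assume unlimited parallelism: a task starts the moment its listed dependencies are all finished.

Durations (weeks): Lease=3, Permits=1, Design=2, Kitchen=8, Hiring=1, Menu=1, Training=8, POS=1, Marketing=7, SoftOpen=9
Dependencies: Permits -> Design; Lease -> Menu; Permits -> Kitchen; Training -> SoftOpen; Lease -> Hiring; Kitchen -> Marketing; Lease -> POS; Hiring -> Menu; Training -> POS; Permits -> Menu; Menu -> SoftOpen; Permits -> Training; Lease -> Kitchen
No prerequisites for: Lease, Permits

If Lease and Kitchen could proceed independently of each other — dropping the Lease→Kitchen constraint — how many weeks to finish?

18

With the dependency in place, Lease→Kitchen→Marketing = 3+8+7 = 18 sets the finish at 18 weeks.
Without Lease→Kitchen, Kitchen's earliest start moves from 3 to 1.
The longest chain is now Permits→Training→SoftOpen = 1+8+9 = 18, so the job takes 18 weeks.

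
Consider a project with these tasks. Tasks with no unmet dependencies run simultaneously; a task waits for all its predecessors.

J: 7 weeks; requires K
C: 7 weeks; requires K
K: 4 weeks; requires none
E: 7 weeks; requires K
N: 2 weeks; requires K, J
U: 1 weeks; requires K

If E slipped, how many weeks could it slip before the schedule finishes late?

Critical path: K→J→N = 4+7+2 = 13, so the finish is 13 weeks.
E finishes as early as 11 and must finish by 13.
Slack of E = 6 − 4 = 2 weeks.

2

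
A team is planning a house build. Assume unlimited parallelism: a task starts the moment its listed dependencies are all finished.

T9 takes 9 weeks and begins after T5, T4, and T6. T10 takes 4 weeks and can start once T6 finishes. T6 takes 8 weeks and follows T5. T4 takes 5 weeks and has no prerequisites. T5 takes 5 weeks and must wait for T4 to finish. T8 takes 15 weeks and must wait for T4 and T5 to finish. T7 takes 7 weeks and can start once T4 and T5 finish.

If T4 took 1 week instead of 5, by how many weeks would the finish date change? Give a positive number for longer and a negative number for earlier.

-4

Baseline: T4→T5→T6→T9 = 5+5+8+9 = 27 → 27 weeks.
T4 is on the critical path; changing it to 1 makes that path 23 weeks.
The critical path is still T4→T5→T6→T9; finish is now 23 weeks.
Change in finish: 23 − 27 = -4 weeks.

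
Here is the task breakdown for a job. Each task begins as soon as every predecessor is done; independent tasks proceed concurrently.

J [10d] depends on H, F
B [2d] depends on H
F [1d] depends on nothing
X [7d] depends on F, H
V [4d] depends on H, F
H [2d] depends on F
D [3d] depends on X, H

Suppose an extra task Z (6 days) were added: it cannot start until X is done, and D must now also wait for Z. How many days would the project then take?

Originally the project takes 13 days.
With Z inserted, D now waits for max(X, H, Z).
New critical path: F→H→X→Z→D = 1+2+7+6+3 = 19 ⇒ 19 days.

19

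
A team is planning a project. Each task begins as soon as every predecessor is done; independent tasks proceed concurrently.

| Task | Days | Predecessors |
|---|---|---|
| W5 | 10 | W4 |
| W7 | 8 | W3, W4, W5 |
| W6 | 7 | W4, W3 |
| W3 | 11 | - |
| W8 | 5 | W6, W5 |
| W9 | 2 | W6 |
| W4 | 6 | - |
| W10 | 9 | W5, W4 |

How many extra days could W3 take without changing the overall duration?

W4→W5→W10 = 6+10+9 = 25 sets the makespan at 25 days.
W3 finishes as early as 11 and must finish by 13.
Slack of W3 = 2 − 0 = 2 days.

2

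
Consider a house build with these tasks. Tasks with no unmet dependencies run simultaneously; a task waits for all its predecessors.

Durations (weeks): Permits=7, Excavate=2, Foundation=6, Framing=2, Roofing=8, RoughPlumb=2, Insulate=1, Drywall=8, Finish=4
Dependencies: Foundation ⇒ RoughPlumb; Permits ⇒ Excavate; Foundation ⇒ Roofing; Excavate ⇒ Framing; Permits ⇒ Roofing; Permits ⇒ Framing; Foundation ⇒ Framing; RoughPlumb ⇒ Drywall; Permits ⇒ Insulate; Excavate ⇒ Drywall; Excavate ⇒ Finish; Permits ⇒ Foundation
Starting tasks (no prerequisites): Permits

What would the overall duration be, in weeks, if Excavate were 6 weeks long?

Critical path before the change: Permits→Foundation→RoughPlumb→Drywall = 7+6+2+8 = 23 giving 23 weeks.
Excavate has 6 weeks of float (longest path through it is 17).
No other chain overtakes it, so the finish is 23 weeks.

23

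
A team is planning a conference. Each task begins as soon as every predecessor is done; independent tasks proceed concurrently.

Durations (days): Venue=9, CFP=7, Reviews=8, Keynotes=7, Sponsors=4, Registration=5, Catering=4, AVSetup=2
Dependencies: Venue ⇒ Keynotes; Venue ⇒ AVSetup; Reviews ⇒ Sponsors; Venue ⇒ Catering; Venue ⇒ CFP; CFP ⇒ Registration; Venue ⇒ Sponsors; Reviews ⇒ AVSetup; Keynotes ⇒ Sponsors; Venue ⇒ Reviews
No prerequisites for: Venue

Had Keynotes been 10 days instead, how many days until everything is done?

23

The binding path is Venue→CFP→Registration = 9+7+5 = 21; finish at 21 days.
Keynotes is off the critical path — its longest chain is 20 days, giving 1 of slack.
New critical path: Venue→Keynotes→Sponsors = 9+10+4 = 23 ⇒ 23 days.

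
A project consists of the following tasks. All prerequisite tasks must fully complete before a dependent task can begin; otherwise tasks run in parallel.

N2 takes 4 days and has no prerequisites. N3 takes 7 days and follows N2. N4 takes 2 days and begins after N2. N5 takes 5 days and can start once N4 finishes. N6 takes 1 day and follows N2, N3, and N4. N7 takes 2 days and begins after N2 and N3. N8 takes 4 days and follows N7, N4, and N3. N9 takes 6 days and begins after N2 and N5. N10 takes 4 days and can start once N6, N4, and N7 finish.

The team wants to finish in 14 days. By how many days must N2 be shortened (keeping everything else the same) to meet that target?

Current finish: 17 days; target: 14.
N2 is on every critical path, so each day cut from N2 cuts the finish by one (this holds down to a finish of 14).
Need 17 − 14 = 3 days off N2 → N2 becomes 1 day, finish becomes 14.

3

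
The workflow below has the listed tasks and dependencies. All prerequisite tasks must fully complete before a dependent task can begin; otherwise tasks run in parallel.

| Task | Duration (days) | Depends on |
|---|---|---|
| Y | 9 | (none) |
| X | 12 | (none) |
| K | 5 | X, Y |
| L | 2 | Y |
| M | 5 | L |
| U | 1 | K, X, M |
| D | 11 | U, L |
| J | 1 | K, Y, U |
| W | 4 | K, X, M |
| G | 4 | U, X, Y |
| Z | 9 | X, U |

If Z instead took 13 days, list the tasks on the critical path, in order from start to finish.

X, K, U, Z

Actual critical path: X→K→U→D = 12+5+1+11 = 29 ⇒ 29 days.
Z has 2 days of float (longest path through it is 27).
Now X→K→U→Z = 12+5+1+13 = 31 is longest, so the finish becomes 31 days.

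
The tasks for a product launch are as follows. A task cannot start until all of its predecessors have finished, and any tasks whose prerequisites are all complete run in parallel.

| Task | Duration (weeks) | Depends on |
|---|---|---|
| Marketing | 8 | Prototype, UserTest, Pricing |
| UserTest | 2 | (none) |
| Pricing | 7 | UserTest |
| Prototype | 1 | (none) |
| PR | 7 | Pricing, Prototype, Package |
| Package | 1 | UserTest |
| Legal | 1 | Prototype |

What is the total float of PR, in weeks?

Critical path: UserTest→Pricing→Marketing = 2+7+8 = 17, so the finish is 17 weeks.
The longest chain containing PR totals 16 weeks.
Float = 17 − 16 = 1.

1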